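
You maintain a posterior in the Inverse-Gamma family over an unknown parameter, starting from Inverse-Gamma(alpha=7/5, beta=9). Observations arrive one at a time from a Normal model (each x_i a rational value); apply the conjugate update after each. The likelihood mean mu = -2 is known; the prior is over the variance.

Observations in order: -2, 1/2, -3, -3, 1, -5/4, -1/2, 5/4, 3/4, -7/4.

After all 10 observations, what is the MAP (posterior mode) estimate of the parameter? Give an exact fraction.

obs 1: x=-2 → posterior Inverse-Gamma(19/10, 9)
obs 2: x=1/2 → posterior Inverse-Gamma(12/5, 97/8)
obs 3: x=-3 → posterior Inverse-Gamma(29/10, 101/8)
obs 4: x=-3 → posterior Inverse-Gamma(17/5, 105/8)
obs 5: x=1 → posterior Inverse-Gamma(39/10, 141/8)
obs 6: x=-5/4 → posterior Inverse-Gamma(22/5, 573/32)
obs 7: x=-1/2 → posterior Inverse-Gamma(49/10, 609/32)
obs 8: x=5/4 → posterior Inverse-Gamma(27/5, 389/16)
obs 9: x=3/4 → posterior Inverse-Gamma(59/10, 899/32)
obs 10: x=-7/4 → posterior Inverse-Gamma(32/5, 225/8)

1125/296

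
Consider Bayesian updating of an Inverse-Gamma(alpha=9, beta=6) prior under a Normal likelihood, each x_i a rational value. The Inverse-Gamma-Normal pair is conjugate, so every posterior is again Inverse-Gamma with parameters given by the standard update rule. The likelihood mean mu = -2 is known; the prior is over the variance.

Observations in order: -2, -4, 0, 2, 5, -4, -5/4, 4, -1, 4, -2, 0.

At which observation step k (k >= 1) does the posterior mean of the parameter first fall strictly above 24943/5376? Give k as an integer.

k = 8

obs 1: x=-2 → posterior Inverse-Gamma(19/2, 6)
obs 2: x=-4 → posterior Inverse-Gamma(10, 8)
obs 3: x=0 → posterior Inverse-Gamma(21/2, 10)
obs 4: x=2 → posterior Inverse-Gamma(11, 18)
obs 5: x=5 → posterior Inverse-Gamma(23/2, 85/2)
obs 6: x=-4 → posterior Inverse-Gamma(12, 89/2)
obs 7: x=-5/4 → posterior Inverse-Gamma(25/2, 1433/32)
obs 8: x=4 → posterior Inverse-Gamma(13, 2009/32)
obs 9: x=-1 → posterior Inverse-Gamma(27/2, 2025/32)
obs 10: x=4 → posterior Inverse-Gamma(14, 2601/32)
obs 11: x=-2 → posterior Inverse-Gamma(29/2, 2601/32)
obs 12: x=0 → posterior Inverse-Gamma(15, 2665/32)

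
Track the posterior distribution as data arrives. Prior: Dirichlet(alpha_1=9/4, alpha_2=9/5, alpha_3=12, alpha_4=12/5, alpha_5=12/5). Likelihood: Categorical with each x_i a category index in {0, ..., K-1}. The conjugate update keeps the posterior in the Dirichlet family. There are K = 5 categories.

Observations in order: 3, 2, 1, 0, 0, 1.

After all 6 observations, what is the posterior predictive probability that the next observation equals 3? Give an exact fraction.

obs 1: x=3 → posterior Dirichlet(9/4, 9/5, 12, 17/5, 12/5)
obs 2: x=2 → posterior Dirichlet(9/4, 9/5, 13, 17/5, 12/5)
obs 3: x=1 → posterior Dirichlet(9/4, 14/5, 13, 17/5, 12/5)
obs 4: x=0 → posterior Dirichlet(13/4, 14/5, 13, 17/5, 12/5)
obs 5: x=0 → posterior Dirichlet(17/4, 14/5, 13, 17/5, 12/5)
obs 6: x=1 → posterior Dirichlet(17/4, 19/5, 13, 17/5, 12/5)

68/537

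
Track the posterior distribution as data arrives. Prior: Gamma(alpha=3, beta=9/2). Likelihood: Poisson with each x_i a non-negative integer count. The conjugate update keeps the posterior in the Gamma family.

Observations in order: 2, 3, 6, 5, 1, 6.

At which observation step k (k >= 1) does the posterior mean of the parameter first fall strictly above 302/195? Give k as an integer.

obs 1: x=2 → posterior Gamma(5, 11/2)
obs 2: x=3 → posterior Gamma(8, 13/2)
obs 3: x=6 → posterior Gamma(14, 15/2)
obs 4: x=5 → posterior Gamma(19, 17/2)
obs 5: x=1 → posterior Gamma(20, 19/2)
obs 6: x=6 → posterior Gamma(26, 21/2)

k = 3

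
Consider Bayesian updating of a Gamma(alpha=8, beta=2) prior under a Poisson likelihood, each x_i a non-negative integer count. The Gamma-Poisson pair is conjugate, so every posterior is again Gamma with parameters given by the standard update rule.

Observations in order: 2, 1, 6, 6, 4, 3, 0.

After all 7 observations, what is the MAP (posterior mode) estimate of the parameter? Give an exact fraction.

29/9

obs 1: x=2 → posterior Gamma(10, 3)
obs 2: x=1 → posterior Gamma(11, 4)
obs 3: x=6 → posterior Gamma(17, 5)
obs 4: x=6 → posterior Gamma(23, 6)
obs 5: x=4 → posterior Gamma(27, 7)
obs 6: x=3 → posterior Gamma(30, 8)
obs 7: x=0 → posterior Gamma(30, 9)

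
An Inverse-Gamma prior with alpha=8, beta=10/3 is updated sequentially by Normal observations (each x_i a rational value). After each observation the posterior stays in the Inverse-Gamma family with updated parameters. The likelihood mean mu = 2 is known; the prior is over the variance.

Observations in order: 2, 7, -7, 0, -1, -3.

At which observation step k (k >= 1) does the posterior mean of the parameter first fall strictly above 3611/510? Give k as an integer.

obs 1: x=2 → posterior Inverse-Gamma(17/2, 10/3)
obs 2: x=7 → posterior Inverse-Gamma(9, 95/6)
obs 3: x=-7 → posterior Inverse-Gamma(19/2, 169/3)
obs 4: x=0 → posterior Inverse-Gamma(10, 175/3)
obs 5: x=-1 → posterior Inverse-Gamma(21/2, 377/6)
obs 6: x=-3 → posterior Inverse-Gamma(11, 226/3)

k = 6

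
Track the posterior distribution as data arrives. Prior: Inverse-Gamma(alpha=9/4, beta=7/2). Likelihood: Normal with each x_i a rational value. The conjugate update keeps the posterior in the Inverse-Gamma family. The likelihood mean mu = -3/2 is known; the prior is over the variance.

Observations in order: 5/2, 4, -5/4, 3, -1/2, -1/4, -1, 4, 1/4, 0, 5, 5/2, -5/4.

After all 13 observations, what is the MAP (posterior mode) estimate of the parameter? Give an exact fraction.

obs 1: x=5/2 → posterior Inverse-Gamma(11/4, 23/2)
obs 2: x=4 → posterior Inverse-Gamma(13/4, 213/8)
obs 3: x=-5/4 → posterior Inverse-Gamma(15/4, 853/32)
obs 4: x=3 → posterior Inverse-Gamma(17/4, 1177/32)
obs 5: x=-1/2 → posterior Inverse-Gamma(19/4, 1193/32)
obs 6: x=-1/4 → posterior Inverse-Gamma(21/4, 609/16)
obs 7: x=-1 → posterior Inverse-Gamma(23/4, 611/16)
obs 8: x=4 → posterior Inverse-Gamma(25/4, 853/16)
obs 9: x=1/4 → posterior Inverse-Gamma(27/4, 1755/32)
obs 10: x=0 → posterior Inverse-Gamma(29/4, 1791/32)
obs 11: x=5 → posterior Inverse-Gamma(31/4, 2467/32)
obs 12: x=5/2 → posterior Inverse-Gamma(33/4, 2723/32)
obs 13: x=-5/4 → posterior Inverse-Gamma(35/4, 681/8)

227/26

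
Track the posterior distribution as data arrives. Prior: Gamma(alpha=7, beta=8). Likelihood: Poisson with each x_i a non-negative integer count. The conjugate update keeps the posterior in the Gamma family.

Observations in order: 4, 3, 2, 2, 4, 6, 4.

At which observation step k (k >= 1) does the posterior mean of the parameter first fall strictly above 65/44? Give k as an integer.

k = 4

obs 1: x=4 → posterior Gamma(11, 9)
obs 2: x=3 → posterior Gamma(14, 10)
obs 3: x=2 → posterior Gamma(16, 11)
obs 4: x=2 → posterior Gamma(18, 12)
obs 5: x=4 → posterior Gamma(22, 13)
obs 6: x=6 → posterior Gamma(28, 14)
obs 7: x=4 → posterior Gamma(32, 15)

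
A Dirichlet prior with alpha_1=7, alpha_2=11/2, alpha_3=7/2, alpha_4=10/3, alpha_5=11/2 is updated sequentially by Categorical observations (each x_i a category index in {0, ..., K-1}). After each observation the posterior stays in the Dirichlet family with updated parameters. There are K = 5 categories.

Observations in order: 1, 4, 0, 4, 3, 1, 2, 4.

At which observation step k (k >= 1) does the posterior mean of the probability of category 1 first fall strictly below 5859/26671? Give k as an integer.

k = 5

obs 1: x=1 → posterior Dirichlet(7, 13/2, 7/2, 10/3, 11/2)
obs 2: x=4 → posterior Dirichlet(7, 13/2, 7/2, 10/3, 13/2)
obs 3: x=0 → posterior Dirichlet(8, 13/2, 7/2, 10/3, 13/2)
obs 4: x=4 → posterior Dirichlet(8, 13/2, 7/2, 10/3, 15/2)
obs 5: x=3 → posterior Dirichlet(8, 13/2, 7/2, 13/3, 15/2)
obs 6: x=1 → posterior Dirichlet(8, 15/2, 7/2, 13/3, 15/2)
obs 7: x=2 → posterior Dirichlet(8, 15/2, 9/2, 13/3, 15/2)
obs 8: x=4 → posterior Dirichlet(8, 15/2, 9/2, 13/3, 17/2)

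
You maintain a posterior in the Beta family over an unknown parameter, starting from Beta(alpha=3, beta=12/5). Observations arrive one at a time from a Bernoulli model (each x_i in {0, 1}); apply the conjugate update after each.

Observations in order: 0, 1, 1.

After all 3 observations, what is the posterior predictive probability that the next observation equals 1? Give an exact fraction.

25/42

obs 1: x=0 → posterior Beta(3, 17/5)
obs 2: x=1 → posterior Beta(4, 17/5)
obs 3: x=1 → posterior Beta(5, 17/5)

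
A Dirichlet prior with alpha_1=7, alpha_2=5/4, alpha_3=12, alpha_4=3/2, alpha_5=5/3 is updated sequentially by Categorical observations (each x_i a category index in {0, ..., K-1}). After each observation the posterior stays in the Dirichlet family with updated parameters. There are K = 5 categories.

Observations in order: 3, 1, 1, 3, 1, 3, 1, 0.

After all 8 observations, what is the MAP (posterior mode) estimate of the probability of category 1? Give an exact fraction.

obs 1: x=3 → posterior Dirichlet(7, 5/4, 12, 5/2, 5/3)
obs 2: x=1 → posterior Dirichlet(7, 9/4, 12, 5/2, 5/3)
obs 3: x=1 → posterior Dirichlet(7, 13/4, 12, 5/2, 5/3)
obs 4: x=3 → posterior Dirichlet(7, 13/4, 12, 7/2, 5/3)
obs 5: x=1 → posterior Dirichlet(7, 17/4, 12, 7/2, 5/3)
obs 6: x=3 → posterior Dirichlet(7, 17/4, 12, 9/2, 5/3)
obs 7: x=1 → posterior Dirichlet(7, 21/4, 12, 9/2, 5/3)
obs 8: x=0 → posterior Dirichlet(8, 21/4, 12, 9/2, 5/3)

51/317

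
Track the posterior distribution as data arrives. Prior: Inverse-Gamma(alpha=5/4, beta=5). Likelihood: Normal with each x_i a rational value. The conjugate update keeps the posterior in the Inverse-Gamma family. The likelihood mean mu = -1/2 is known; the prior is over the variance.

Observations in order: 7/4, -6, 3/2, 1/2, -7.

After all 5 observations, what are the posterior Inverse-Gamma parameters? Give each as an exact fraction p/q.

obs 1: x=7/4 → posterior Inverse-Gamma(7/4, 241/32)
obs 2: x=-6 → posterior Inverse-Gamma(9/4, 725/32)
obs 3: x=3/2 → posterior Inverse-Gamma(11/4, 789/32)
obs 4: x=1/2 → posterior Inverse-Gamma(13/4, 805/32)
obs 5: x=-7 → posterior Inverse-Gamma(15/4, 1481/32)

alpha=15/4, beta=1481/32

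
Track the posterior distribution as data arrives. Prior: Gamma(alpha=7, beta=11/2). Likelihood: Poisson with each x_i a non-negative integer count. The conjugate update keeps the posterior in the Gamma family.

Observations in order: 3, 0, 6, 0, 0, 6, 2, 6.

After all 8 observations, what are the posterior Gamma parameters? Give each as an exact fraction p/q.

obs 1: x=3 → posterior Gamma(10, 13/2)
obs 2: x=0 → posterior Gamma(10, 15/2)
obs 3: x=6 → posterior Gamma(16, 17/2)
obs 4: x=0 → posterior Gamma(16, 19/2)
obs 5: x=0 → posterior Gamma(16, 21/2)
obs 6: x=6 → posterior Gamma(22, 23/2)
obs 7: x=2 → posterior Gamma(24, 25/2)
obs 8: x=6 → posterior Gamma(30, 27/2)

alpha=30, beta=27/2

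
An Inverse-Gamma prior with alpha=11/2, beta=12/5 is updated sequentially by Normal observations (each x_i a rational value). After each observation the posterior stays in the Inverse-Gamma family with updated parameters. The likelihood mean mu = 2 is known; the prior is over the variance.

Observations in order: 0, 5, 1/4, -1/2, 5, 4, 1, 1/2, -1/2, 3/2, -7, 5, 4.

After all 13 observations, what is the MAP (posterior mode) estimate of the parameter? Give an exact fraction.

obs 1: x=0 → posterior Inverse-Gamma(6, 22/5)
obs 2: x=5 → posterior Inverse-Gamma(13/2, 89/10)
obs 3: x=1/4 → posterior Inverse-Gamma(7, 1669/160)
obs 4: x=-1/2 → posterior Inverse-Gamma(15/2, 2169/160)
obs 5: x=5 → posterior Inverse-Gamma(8, 2889/160)
obs 6: x=4 → posterior Inverse-Gamma(17/2, 3209/160)
obs 7: x=1 → posterior Inverse-Gamma(9, 3289/160)
obs 8: x=1/2 → posterior Inverse-Gamma(19/2, 3469/160)
obs 9: x=-1/2 → posterior Inverse-Gamma(10, 3969/160)
obs 10: x=3/2 → posterior Inverse-Gamma(21/2, 3989/160)
obs 11: x=-7 → posterior Inverse-Gamma(11, 10469/160)
obs 12: x=5 → posterior Inverse-Gamma(23/2, 11189/160)
obs 13: x=4 → posterior Inverse-Gamma(12, 11509/160)

11509/2080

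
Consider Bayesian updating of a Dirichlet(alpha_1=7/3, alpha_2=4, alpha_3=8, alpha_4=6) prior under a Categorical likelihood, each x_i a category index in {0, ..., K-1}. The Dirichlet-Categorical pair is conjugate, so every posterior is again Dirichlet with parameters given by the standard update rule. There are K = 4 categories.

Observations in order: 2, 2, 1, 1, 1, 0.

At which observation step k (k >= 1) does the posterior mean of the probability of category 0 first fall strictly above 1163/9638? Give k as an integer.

obs 1: x=2 → posterior Dirichlet(7/3, 4, 9, 6)
obs 2: x=2 → posterior Dirichlet(7/3, 4, 10, 6)
obs 3: x=1 → posterior Dirichlet(7/3, 5, 10, 6)
obs 4: x=1 → posterior Dirichlet(7/3, 6, 10, 6)
obs 5: x=1 → posterior Dirichlet(7/3, 7, 10, 6)
obs 6: x=0 → posterior Dirichlet(10/3, 7, 10, 6)

k = 6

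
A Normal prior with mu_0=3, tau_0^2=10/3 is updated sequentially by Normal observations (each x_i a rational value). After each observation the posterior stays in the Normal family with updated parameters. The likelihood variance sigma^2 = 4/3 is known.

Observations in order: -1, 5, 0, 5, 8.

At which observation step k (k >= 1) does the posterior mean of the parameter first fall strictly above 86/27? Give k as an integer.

obs 1: x=-1 → posterior Normal(1/7, 20/21)
obs 2: x=5 → posterior Normal(13/6, 5/9)
obs 3: x=0 → posterior Normal(26/17, 20/51)
obs 4: x=5 → posterior Normal(51/22, 10/33)
obs 5: x=8 → posterior Normal(91/27, 20/81)

k = 5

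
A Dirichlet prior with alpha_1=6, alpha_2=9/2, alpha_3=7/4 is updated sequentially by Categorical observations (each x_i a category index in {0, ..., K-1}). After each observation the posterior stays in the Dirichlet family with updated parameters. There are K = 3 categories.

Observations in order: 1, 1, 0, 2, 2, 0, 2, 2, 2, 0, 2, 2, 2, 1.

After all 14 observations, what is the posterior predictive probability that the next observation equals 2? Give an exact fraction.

13/35

obs 1: x=1 → posterior Dirichlet(6, 11/2, 7/4)
obs 2: x=1 → posterior Dirichlet(6, 13/2, 7/4)
obs 3: x=0 → posterior Dirichlet(7, 13/2, 7/4)
obs 4: x=2 → posterior Dirichlet(7, 13/2, 11/4)
obs 5: x=2 → posterior Dirichlet(7, 13/2, 15/4)
obs 6: x=0 → posterior Dirichlet(8, 13/2, 15/4)
obs 7: x=2 → posterior Dirichlet(8, 13/2, 19/4)
obs 8: x=2 → posterior Dirichlet(8, 13/2, 23/4)
obs 9: x=2 → posterior Dirichlet(8, 13/2, 27/4)
obs 10: x=0 → posterior Dirichlet(9, 13/2, 27/4)
obs 11: x=2 → posterior Dirichlet(9, 13/2, 31/4)
obs 12: x=2 → posterior Dirichlet(9, 13/2, 35/4)
obs 13: x=2 → posterior Dirichlet(9, 13/2, 39/4)
obs 14: x=1 → posterior Dirichlet(9, 15/2, 39/4)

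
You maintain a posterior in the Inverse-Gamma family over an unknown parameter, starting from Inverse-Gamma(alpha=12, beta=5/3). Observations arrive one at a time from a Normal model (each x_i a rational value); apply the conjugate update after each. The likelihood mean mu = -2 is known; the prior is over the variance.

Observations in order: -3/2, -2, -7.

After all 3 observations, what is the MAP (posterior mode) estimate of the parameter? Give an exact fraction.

obs 1: x=-3/2 → posterior Inverse-Gamma(25/2, 43/24)
obs 2: x=-2 → posterior Inverse-Gamma(13, 43/24)
obs 3: x=-7 → posterior Inverse-Gamma(27/2, 343/24)

343/348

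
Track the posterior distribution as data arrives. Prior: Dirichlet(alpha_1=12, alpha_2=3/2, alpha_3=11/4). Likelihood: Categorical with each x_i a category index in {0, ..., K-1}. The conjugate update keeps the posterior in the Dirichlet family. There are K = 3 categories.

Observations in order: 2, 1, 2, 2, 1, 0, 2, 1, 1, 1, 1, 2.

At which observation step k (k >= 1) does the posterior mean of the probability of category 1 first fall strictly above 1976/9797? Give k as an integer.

k = 9

obs 1: x=2 → posterior Dirichlet(12, 3/2, 15/4)
obs 2: x=1 → posterior Dirichlet(12, 5/2, 15/4)
obs 3: x=2 → posterior Dirichlet(12, 5/2, 19/4)
obs 4: x=2 → posterior Dirichlet(12, 5/2, 23/4)
obs 5: x=1 → posterior Dirichlet(12, 7/2, 23/4)
obs 6: x=0 → posterior Dirichlet(13, 7/2, 23/4)
obs 7: x=2 → posterior Dirichlet(13, 7/2, 27/4)
obs 8: x=1 → posterior Dirichlet(13, 9/2, 27/4)
obs 9: x=1 → posterior Dirichlet(13, 11/2, 27/4)
obs 10: x=1 → posterior Dirichlet(13, 13/2, 27/4)
obs 11: x=1 → posterior Dirichlet(13, 15/2, 27/4)
obs 12: x=2 → posterior Dirichlet(13, 15/2, 31/4)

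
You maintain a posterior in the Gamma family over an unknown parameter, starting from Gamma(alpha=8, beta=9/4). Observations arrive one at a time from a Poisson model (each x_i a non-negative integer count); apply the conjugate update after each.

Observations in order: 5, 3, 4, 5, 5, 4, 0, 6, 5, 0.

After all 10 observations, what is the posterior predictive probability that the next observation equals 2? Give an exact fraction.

189619908961956494590672498376307619036014319873599249892033219122311174851243440/1098919478132579570120466905162052483833334185189707519879903635167697894494553437

obs 1: x=5 → posterior Gamma(13, 13/4)
obs 2: x=3 → posterior Gamma(16, 17/4)
obs 3: x=4 → posterior Gamma(20, 21/4)
obs 4: x=5 → posterior Gamma(25, 25/4)
obs 5: x=5 → posterior Gamma(30, 29/4)
obs 6: x=4 → posterior Gamma(34, 33/4)
obs 7: x=0 → posterior Gamma(34, 37/4)
obs 8: x=6 → posterior Gamma(40, 41/4)
obs 9: x=5 → posterior Gamma(45, 45/4)
obs 10: x=0 → posterior Gamma(45, 49/4)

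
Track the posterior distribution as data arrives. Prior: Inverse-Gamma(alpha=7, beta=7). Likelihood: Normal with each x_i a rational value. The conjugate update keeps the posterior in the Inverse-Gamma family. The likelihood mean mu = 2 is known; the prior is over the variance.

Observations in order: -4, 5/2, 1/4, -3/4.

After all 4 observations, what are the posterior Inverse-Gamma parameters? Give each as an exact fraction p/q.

alpha=9, beta=487/16

obs 1: x=-4 → posterior Inverse-Gamma(15/2, 25)
obs 2: x=5/2 → posterior Inverse-Gamma(8, 201/8)
obs 3: x=1/4 → posterior Inverse-Gamma(17/2, 853/32)
obs 4: x=-3/4 → posterior Inverse-Gamma(9, 487/16)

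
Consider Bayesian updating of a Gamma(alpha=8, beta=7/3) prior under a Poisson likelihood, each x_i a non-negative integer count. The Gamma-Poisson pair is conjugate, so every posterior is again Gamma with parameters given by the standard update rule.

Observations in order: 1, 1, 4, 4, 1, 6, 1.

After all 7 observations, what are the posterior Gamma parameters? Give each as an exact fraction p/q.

alpha=26, beta=28/3

obs 1: x=1 → posterior Gamma(9, 10/3)
obs 2: x=1 → posterior Gamma(10, 13/3)
obs 3: x=4 → posterior Gamma(14, 16/3)
obs 4: x=4 → posterior Gamma(18, 19/3)
obs 5: x=1 → posterior Gamma(19, 22/3)
obs 6: x=6 → posterior Gamma(25, 25/3)
obs 7: x=1 → posterior Gamma(26, 28/3)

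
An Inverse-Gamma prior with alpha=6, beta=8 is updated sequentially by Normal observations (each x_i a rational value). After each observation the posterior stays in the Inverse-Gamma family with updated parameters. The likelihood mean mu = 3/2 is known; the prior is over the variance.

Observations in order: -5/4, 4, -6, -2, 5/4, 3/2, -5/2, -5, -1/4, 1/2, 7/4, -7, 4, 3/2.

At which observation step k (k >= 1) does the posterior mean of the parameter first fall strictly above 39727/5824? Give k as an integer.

obs 1: x=-5/4 → posterior Inverse-Gamma(13/2, 377/32)
obs 2: x=4 → posterior Inverse-Gamma(7, 477/32)
obs 3: x=-6 → posterior Inverse-Gamma(15/2, 1377/32)
obs 4: x=-2 → posterior Inverse-Gamma(8, 1573/32)
obs 5: x=5/4 → posterior Inverse-Gamma(17/2, 787/16)
obs 6: x=3/2 → posterior Inverse-Gamma(9, 787/16)
obs 7: x=-5/2 → posterior Inverse-Gamma(19/2, 915/16)
obs 8: x=-5 → posterior Inverse-Gamma(10, 1253/16)
obs 9: x=-1/4 → posterior Inverse-Gamma(21/2, 2555/32)
obs 10: x=1/2 → posterior Inverse-Gamma(11, 2571/32)
obs 11: x=7/4 → posterior Inverse-Gamma(23/2, 643/8)
obs 12: x=-7 → posterior Inverse-Gamma(12, 233/2)
obs 13: x=4 → posterior Inverse-Gamma(25/2, 957/8)
obs 14: x=3/2 → posterior Inverse-Gamma(13, 957/8)

k = 4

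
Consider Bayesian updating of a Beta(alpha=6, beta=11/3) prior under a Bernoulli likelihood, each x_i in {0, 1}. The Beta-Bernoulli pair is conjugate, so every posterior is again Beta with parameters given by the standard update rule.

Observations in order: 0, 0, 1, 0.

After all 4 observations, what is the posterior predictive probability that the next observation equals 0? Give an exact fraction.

20/41

obs 1: x=0 → posterior Beta(6, 14/3)
obs 2: x=0 → posterior Beta(6, 17/3)
obs 3: x=1 → posterior Beta(7, 17/3)
obs 4: x=0 → posterior Beta(7, 20/3)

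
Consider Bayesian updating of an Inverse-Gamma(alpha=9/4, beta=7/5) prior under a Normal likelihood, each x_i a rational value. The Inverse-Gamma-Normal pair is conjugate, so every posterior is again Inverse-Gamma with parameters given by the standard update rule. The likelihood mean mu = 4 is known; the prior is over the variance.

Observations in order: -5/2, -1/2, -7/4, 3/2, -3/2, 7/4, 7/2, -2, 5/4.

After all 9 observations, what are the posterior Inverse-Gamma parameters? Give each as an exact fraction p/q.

alpha=27/4, beta=14699/160

obs 1: x=-5/2 → posterior Inverse-Gamma(11/4, 901/40)
obs 2: x=-1/2 → posterior Inverse-Gamma(13/4, 653/20)
obs 3: x=-7/4 → posterior Inverse-Gamma(15/4, 7869/160)
obs 4: x=3/2 → posterior Inverse-Gamma(17/4, 8369/160)
obs 5: x=-3/2 → posterior Inverse-Gamma(19/4, 10789/160)
obs 6: x=7/4 → posterior Inverse-Gamma(21/4, 5597/80)
obs 7: x=7/2 → posterior Inverse-Gamma(23/4, 5607/80)
obs 8: x=-2 → posterior Inverse-Gamma(25/4, 7047/80)
obs 9: x=5/4 → posterior Inverse-Gamma(27/4, 14699/160)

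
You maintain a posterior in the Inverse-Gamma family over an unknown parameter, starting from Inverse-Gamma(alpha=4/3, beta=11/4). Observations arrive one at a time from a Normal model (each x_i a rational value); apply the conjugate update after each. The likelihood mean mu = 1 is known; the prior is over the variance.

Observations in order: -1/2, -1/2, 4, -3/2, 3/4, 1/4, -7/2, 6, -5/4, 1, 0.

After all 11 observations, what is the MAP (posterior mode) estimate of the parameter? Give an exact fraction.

3705/752

obs 1: x=-1/2 → posterior Inverse-Gamma(11/6, 31/8)
obs 2: x=-1/2 → posterior Inverse-Gamma(7/3, 5)
obs 3: x=4 → posterior Inverse-Gamma(17/6, 19/2)
obs 4: x=-3/2 → posterior Inverse-Gamma(10/3, 101/8)
obs 5: x=3/4 → posterior Inverse-Gamma(23/6, 405/32)
obs 6: x=1/4 → posterior Inverse-Gamma(13/3, 207/16)
obs 7: x=-7/2 → posterior Inverse-Gamma(29/6, 369/16)
obs 8: x=6 → posterior Inverse-Gamma(16/3, 569/16)
obs 9: x=-5/4 → posterior Inverse-Gamma(35/6, 1219/32)
obs 10: x=1 → posterior Inverse-Gamma(19/3, 1219/32)
obs 11: x=0 → posterior Inverse-Gamma(41/6, 1235/32)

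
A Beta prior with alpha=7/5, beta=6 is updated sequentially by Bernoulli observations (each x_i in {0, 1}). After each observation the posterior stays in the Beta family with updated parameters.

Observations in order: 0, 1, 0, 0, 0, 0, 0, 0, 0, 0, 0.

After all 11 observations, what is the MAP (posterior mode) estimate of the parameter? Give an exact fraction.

7/82

obs 1: x=0 → posterior Beta(7/5, 7)
obs 2: x=1 → posterior Beta(12/5, 7)
obs 3: x=0 → posterior Beta(12/5, 8)
obs 4: x=0 → posterior Beta(12/5, 9)
obs 5: x=0 → posterior Beta(12/5, 10)
obs 6: x=0 → posterior Beta(12/5, 11)
obs 7: x=0 → posterior Beta(12/5, 12)
obs 8: x=0 → posterior Beta(12/5, 13)
obs 9: x=0 → posterior Beta(12/5, 14)
obs 10: x=0 → posterior Beta(12/5, 15)
obs 11: x=0 → posterior Beta(12/5, 16)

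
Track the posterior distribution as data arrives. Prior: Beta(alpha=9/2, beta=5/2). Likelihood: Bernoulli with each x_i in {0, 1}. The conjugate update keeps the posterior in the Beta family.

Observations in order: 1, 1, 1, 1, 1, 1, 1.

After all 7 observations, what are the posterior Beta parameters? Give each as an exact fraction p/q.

alpha=23/2, beta=5/2

obs 1: x=1 → posterior Beta(11/2, 5/2)
obs 2: x=1 → posterior Beta(13/2, 5/2)
obs 3: x=1 → posterior Beta(15/2, 5/2)
obs 4: x=1 → posterior Beta(17/2, 5/2)
obs 5: x=1 → posterior Beta(19/2, 5/2)
obs 6: x=1 → posterior Beta(21/2, 5/2)
obs 7: x=1 → posterior Beta(23/2, 5/2)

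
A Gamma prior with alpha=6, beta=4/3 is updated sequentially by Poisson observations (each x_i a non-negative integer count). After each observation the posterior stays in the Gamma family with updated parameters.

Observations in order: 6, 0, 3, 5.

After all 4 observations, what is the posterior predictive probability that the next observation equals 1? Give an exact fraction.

obs 1: x=6 → posterior Gamma(12, 7/3)
obs 2: x=0 → posterior Gamma(12, 10/3)
obs 3: x=3 → posterior Gamma(15, 13/3)
obs 4: x=5 → posterior Gamma(20, 16/3)

72535549176877750482370560/714209495693373205673756419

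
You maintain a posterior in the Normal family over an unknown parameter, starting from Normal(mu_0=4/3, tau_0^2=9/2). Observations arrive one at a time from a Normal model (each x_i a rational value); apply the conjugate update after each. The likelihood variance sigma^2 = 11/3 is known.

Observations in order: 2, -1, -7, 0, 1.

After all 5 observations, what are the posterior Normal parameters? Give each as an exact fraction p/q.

mu_0=-317/471, tau_0^2=99/157

obs 1: x=2 → posterior Normal(250/147, 99/49)
obs 2: x=-1 → posterior Normal(169/228, 99/76)
obs 3: x=-7 → posterior Normal(-398/309, 99/103)
obs 4: x=0 → posterior Normal(-199/195, 99/130)
obs 5: x=1 → posterior Normal(-317/471, 99/157)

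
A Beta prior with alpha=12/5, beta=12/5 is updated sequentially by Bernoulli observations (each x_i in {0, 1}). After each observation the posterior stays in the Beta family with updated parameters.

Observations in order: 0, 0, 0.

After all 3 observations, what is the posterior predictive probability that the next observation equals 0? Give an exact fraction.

obs 1: x=0 → posterior Beta(12/5, 17/5)
obs 2: x=0 → posterior Beta(12/5, 22/5)
obs 3: x=0 → posterior Beta(12/5, 27/5)

9/13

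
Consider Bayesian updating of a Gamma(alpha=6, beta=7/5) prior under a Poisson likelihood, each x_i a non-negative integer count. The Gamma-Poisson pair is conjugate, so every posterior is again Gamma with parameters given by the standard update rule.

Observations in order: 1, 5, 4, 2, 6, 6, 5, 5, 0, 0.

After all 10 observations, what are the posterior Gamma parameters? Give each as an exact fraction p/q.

obs 1: x=1 → posterior Gamma(7, 12/5)
obs 2: x=5 → posterior Gamma(12, 17/5)
obs 3: x=4 → posterior Gamma(16, 22/5)
obs 4: x=2 → posterior Gamma(18, 27/5)
obs 5: x=6 → posterior Gamma(24, 32/5)
obs 6: x=6 → posterior Gamma(30, 37/5)
obs 7: x=5 → posterior Gamma(35, 42/5)
obs 8: x=5 → posterior Gamma(40, 47/5)
obs 9: x=0 → posterior Gamma(40, 52/5)
obs 10: x=0 → posterior Gamma(40, 57/5)

alpha=40, beta=57/5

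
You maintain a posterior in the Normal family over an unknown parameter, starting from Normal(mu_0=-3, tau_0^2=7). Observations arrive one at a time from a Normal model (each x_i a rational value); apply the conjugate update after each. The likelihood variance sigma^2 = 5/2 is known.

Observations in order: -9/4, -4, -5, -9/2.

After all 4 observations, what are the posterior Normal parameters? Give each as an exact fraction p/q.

obs 1: x=-9/4 → posterior Normal(-93/38, 35/19)
obs 2: x=-4 → posterior Normal(-205/66, 35/33)
obs 3: x=-5 → posterior Normal(-345/94, 35/47)
obs 4: x=-9/2 → posterior Normal(-471/122, 35/61)

mu_0=-471/122, tau_0^2=35/61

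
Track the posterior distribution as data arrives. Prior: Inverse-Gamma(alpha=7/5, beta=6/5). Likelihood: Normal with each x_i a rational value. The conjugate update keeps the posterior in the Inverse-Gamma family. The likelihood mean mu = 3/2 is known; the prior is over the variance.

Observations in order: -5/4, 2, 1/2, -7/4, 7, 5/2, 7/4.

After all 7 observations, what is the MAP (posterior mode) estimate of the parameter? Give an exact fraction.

obs 1: x=-5/4 → posterior Inverse-Gamma(19/10, 797/160)
obs 2: x=2 → posterior Inverse-Gamma(12/5, 817/160)
obs 3: x=1/2 → posterior Inverse-Gamma(29/10, 897/160)
obs 4: x=-7/4 → posterior Inverse-Gamma(17/5, 871/80)
obs 5: x=7 → posterior Inverse-Gamma(39/10, 2081/80)
obs 6: x=5/2 → posterior Inverse-Gamma(22/5, 2121/80)
obs 7: x=7/4 → posterior Inverse-Gamma(49/10, 4247/160)

4247/944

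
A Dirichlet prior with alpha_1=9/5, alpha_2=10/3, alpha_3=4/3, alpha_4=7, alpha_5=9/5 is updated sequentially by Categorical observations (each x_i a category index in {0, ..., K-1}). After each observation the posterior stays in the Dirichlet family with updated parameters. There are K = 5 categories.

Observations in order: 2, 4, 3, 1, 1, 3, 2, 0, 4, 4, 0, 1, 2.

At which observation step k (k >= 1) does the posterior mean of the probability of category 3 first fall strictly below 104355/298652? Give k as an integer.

obs 1: x=2 → posterior Dirichlet(9/5, 10/3, 7/3, 7, 9/5)
obs 2: x=4 → posterior Dirichlet(9/5, 10/3, 7/3, 7, 14/5)
obs 3: x=3 → posterior Dirichlet(9/5, 10/3, 7/3, 8, 14/5)
obs 4: x=1 → posterior Dirichlet(9/5, 13/3, 7/3, 8, 14/5)
obs 5: x=1 → posterior Dirichlet(9/5, 16/3, 7/3, 8, 14/5)
obs 6: x=3 → posterior Dirichlet(9/5, 16/3, 7/3, 9, 14/5)
obs 7: x=2 → posterior Dirichlet(9/5, 16/3, 10/3, 9, 14/5)
obs 8: x=0 → posterior Dirichlet(14/5, 16/3, 10/3, 9, 14/5)
obs 9: x=4 → posterior Dirichlet(14/5, 16/3, 10/3, 9, 19/5)
obs 10: x=4 → posterior Dirichlet(14/5, 16/3, 10/3, 9, 24/5)
obs 11: x=0 → posterior Dirichlet(19/5, 16/3, 10/3, 9, 24/5)
obs 12: x=1 → posterior Dirichlet(19/5, 19/3, 10/3, 9, 24/5)
obs 13: x=2 → posterior Dirichlet(19/5, 19/3, 13/3, 9, 24/5)

k = 11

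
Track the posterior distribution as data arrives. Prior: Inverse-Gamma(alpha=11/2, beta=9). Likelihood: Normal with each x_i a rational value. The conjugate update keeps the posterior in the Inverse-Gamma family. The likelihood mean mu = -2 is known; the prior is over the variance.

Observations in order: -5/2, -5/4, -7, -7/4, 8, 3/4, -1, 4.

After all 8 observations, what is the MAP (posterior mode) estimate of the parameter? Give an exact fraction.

obs 1: x=-5/2 → posterior Inverse-Gamma(6, 73/8)
obs 2: x=-5/4 → posterior Inverse-Gamma(13/2, 301/32)
obs 3: x=-7 → posterior Inverse-Gamma(7, 701/32)
obs 4: x=-7/4 → posterior Inverse-Gamma(15/2, 351/16)
obs 5: x=8 → posterior Inverse-Gamma(8, 1151/16)
obs 6: x=3/4 → posterior Inverse-Gamma(17/2, 2423/32)
obs 7: x=-1 → posterior Inverse-Gamma(9, 2439/32)
obs 8: x=4 → posterior Inverse-Gamma(19/2, 3015/32)

1005/112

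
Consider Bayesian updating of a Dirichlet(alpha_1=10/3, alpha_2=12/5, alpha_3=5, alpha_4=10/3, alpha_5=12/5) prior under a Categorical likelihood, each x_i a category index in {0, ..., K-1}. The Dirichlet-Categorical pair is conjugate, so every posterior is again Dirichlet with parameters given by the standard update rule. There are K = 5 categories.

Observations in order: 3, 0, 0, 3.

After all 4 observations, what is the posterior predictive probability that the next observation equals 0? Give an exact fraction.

80/307

obs 1: x=3 → posterior Dirichlet(10/3, 12/5, 5, 13/3, 12/5)
obs 2: x=0 → posterior Dirichlet(13/3, 12/5, 5, 13/3, 12/5)
obs 3: x=0 → posterior Dirichlet(16/3, 12/5, 5, 13/3, 12/5)
obs 4: x=3 → posterior Dirichlet(16/3, 12/5, 5, 16/3, 12/5)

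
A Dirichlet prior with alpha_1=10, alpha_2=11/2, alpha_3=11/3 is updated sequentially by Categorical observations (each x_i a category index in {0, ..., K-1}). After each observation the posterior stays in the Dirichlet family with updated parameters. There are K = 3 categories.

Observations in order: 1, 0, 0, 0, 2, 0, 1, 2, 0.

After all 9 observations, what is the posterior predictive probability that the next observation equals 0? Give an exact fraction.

obs 1: x=1 → posterior Dirichlet(10, 13/2, 11/3)
obs 2: x=0 → posterior Dirichlet(11, 13/2, 11/3)
obs 3: x=0 → posterior Dirichlet(12, 13/2, 11/3)
obs 4: x=0 → posterior Dirichlet(13, 13/2, 11/3)
obs 5: x=2 → posterior Dirichlet(13, 13/2, 14/3)
obs 6: x=0 → posterior Dirichlet(14, 13/2, 14/3)
obs 7: x=1 → posterior Dirichlet(14, 15/2, 14/3)
obs 8: x=2 → posterior Dirichlet(14, 15/2, 17/3)
obs 9: x=0 → posterior Dirichlet(15, 15/2, 17/3)

90/169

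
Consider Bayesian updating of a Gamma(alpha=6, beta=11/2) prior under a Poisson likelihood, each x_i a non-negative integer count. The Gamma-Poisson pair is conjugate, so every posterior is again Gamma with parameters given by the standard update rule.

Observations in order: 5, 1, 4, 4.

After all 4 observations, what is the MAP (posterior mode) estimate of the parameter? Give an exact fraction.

obs 1: x=5 → posterior Gamma(11, 13/2)
obs 2: x=1 → posterior Gamma(12, 15/2)
obs 3: x=4 → posterior Gamma(16, 17/2)
obs 4: x=4 → posterior Gamma(20, 19/2)

2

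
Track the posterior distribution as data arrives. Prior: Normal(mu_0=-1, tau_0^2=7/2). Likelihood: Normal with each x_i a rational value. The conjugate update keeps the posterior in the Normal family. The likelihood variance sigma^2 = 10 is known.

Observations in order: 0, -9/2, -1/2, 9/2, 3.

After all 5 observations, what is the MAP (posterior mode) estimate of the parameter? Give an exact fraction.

-1/22

obs 1: x=0 → posterior Normal(-20/27, 70/27)
obs 2: x=-9/2 → posterior Normal(-103/68, 35/17)
obs 3: x=-1/2 → posterior Normal(-55/41, 70/41)
obs 4: x=9/2 → posterior Normal(-47/96, 35/24)
obs 5: x=3 → posterior Normal(-1/22, 14/11)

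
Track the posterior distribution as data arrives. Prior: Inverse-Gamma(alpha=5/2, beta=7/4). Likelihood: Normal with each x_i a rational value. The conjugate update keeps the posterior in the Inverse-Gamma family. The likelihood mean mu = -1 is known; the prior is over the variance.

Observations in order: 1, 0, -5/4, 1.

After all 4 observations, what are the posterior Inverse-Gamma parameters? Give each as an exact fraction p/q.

alpha=9/2, beta=201/32

obs 1: x=1 → posterior Inverse-Gamma(3, 15/4)
obs 2: x=0 → posterior Inverse-Gamma(7/2, 17/4)
obs 3: x=-5/4 → posterior Inverse-Gamma(4, 137/32)
obs 4: x=1 → posterior Inverse-Gamma(9/2, 201/32)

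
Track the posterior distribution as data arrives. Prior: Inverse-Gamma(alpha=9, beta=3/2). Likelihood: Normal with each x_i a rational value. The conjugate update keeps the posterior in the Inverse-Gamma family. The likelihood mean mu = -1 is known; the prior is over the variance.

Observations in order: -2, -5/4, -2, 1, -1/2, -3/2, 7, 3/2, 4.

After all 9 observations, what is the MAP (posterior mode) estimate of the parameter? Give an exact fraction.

1677/464

obs 1: x=-2 → posterior Inverse-Gamma(19/2, 2)
obs 2: x=-5/4 → posterior Inverse-Gamma(10, 65/32)
obs 3: x=-2 → posterior Inverse-Gamma(21/2, 81/32)
obs 4: x=1 → posterior Inverse-Gamma(11, 145/32)
obs 5: x=-1/2 → posterior Inverse-Gamma(23/2, 149/32)
obs 6: x=-3/2 → posterior Inverse-Gamma(12, 153/32)
obs 7: x=7 → posterior Inverse-Gamma(25/2, 1177/32)
obs 8: x=3/2 → posterior Inverse-Gamma(13, 1277/32)
obs 9: x=4 → posterior Inverse-Gamma(27/2, 1677/32)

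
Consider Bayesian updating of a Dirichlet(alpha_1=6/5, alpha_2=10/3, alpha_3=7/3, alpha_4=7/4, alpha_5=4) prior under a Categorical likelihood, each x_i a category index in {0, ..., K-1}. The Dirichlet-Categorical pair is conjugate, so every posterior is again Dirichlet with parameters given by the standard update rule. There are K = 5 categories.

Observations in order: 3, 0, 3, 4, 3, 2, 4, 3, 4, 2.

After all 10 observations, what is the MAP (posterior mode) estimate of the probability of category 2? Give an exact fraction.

obs 1: x=3 → posterior Dirichlet(6/5, 10/3, 7/3, 11/4, 4)
obs 2: x=0 → posterior Dirichlet(11/5, 10/3, 7/3, 11/4, 4)
obs 3: x=3 → posterior Dirichlet(11/5, 10/3, 7/3, 15/4, 4)
obs 4: x=4 → posterior Dirichlet(11/5, 10/3, 7/3, 15/4, 5)
obs 5: x=3 → posterior Dirichlet(11/5, 10/3, 7/3, 19/4, 5)
obs 6: x=2 → posterior Dirichlet(11/5, 10/3, 10/3, 19/4, 5)
obs 7: x=4 → posterior Dirichlet(11/5, 10/3, 10/3, 19/4, 6)
obs 8: x=3 → posterior Dirichlet(11/5, 10/3, 10/3, 23/4, 6)
obs 9: x=4 → posterior Dirichlet(11/5, 10/3, 10/3, 23/4, 7)
obs 10: x=2 → posterior Dirichlet(11/5, 10/3, 13/3, 23/4, 7)

200/1057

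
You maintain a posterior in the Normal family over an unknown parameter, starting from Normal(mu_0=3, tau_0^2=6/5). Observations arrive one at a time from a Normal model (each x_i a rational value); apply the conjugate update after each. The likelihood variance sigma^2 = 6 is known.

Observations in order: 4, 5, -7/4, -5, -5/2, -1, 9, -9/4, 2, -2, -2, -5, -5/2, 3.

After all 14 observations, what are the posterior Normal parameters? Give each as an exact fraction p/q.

obs 1: x=4 → posterior Normal(19/6, 1)
obs 2: x=5 → posterior Normal(24/7, 6/7)
obs 3: x=-7/4 → posterior Normal(89/32, 3/4)
obs 4: x=-5 → posterior Normal(23/12, 2/3)
obs 5: x=-5/2 → posterior Normal(59/40, 3/5)
obs 6: x=-1 → posterior Normal(5/4, 6/11)
obs 7: x=9 → posterior Normal(91/48, 1/2)
obs 8: x=-9/4 → posterior Normal(41/26, 6/13)
obs 9: x=2 → posterior Normal(45/28, 3/7)
obs 10: x=-2 → posterior Normal(41/30, 2/5)
obs 11: x=-2 → posterior Normal(37/32, 3/8)
obs 12: x=-5 → posterior Normal(27/34, 6/17)
obs 13: x=-5/2 → posterior Normal(11/18, 1/3)
obs 14: x=3 → posterior Normal(14/19, 6/19)

mu_0=14/19, tau_0^2=6/19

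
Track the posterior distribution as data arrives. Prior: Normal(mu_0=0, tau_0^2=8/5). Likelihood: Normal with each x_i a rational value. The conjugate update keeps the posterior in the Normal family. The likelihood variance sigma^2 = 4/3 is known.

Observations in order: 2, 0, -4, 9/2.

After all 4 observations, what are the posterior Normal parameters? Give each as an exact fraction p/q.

mu_0=15/29, tau_0^2=8/29

obs 1: x=2 → posterior Normal(12/11, 8/11)
obs 2: x=0 → posterior Normal(12/17, 8/17)
obs 3: x=-4 → posterior Normal(-12/23, 8/23)
obs 4: x=9/2 → posterior Normal(15/29, 8/29)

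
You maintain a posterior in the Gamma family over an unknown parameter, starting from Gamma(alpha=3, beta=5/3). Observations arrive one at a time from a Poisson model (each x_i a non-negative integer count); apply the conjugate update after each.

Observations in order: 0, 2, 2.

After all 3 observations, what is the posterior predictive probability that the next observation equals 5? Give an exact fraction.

obs 1: x=0 → posterior Gamma(3, 8/3)
obs 2: x=2 → posterior Gamma(5, 11/3)
obs 3: x=2 → posterior Gamma(7, 14/3)

11834352440064/582622237229761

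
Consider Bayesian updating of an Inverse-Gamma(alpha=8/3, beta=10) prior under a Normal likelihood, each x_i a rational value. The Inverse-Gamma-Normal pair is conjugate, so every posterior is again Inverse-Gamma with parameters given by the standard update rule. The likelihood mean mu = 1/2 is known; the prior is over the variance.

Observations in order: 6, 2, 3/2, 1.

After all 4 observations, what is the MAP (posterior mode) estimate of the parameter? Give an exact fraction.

645/136

obs 1: x=6 → posterior Inverse-Gamma(19/6, 201/8)
obs 2: x=2 → posterior Inverse-Gamma(11/3, 105/4)
obs 3: x=3/2 → posterior Inverse-Gamma(25/6, 107/4)
obs 4: x=1 → posterior Inverse-Gamma(14/3, 215/8)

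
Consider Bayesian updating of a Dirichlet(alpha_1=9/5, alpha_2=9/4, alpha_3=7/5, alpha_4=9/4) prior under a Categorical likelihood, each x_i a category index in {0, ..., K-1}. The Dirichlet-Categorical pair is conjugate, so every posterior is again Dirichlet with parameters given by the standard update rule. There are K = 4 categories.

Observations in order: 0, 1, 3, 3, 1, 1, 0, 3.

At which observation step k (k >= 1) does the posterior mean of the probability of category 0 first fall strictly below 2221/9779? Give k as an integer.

obs 1: x=0 → posterior Dirichlet(14/5, 9/4, 7/5, 9/4)
obs 2: x=1 → posterior Dirichlet(14/5, 13/4, 7/5, 9/4)
obs 3: x=3 → posterior Dirichlet(14/5, 13/4, 7/5, 13/4)
obs 4: x=3 → posterior Dirichlet(14/5, 13/4, 7/5, 17/4)
obs 5: x=1 → posterior Dirichlet(14/5, 17/4, 7/5, 17/4)
obs 6: x=1 → posterior Dirichlet(14/5, 21/4, 7/5, 17/4)
obs 7: x=0 → posterior Dirichlet(19/5, 21/4, 7/5, 17/4)
obs 8: x=3 → posterior Dirichlet(19/5, 21/4, 7/5, 21/4)

k = 5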